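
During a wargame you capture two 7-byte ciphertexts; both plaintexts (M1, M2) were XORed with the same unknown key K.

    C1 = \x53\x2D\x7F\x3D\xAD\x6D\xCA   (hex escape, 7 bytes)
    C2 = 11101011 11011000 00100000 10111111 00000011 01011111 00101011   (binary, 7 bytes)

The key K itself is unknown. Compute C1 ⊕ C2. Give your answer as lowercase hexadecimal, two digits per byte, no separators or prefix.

b8f55f82ae32e1

C1 ⊕ C2 = (M1 ⊕ K) ⊕ (M2 ⊕ K) = M1 ⊕ M2 — the shared key cancels under XOR.
byte 0: 53 xor eb = b8
byte 1: 2d xor d8 = f5
byte 2: 7f xor 20 = 5f
byte 3: 3d xor bf = 82
byte 4: ad xor 03 = ae
byte 5: 6d xor 5f = 32
byte 6: ca xor 2b = e1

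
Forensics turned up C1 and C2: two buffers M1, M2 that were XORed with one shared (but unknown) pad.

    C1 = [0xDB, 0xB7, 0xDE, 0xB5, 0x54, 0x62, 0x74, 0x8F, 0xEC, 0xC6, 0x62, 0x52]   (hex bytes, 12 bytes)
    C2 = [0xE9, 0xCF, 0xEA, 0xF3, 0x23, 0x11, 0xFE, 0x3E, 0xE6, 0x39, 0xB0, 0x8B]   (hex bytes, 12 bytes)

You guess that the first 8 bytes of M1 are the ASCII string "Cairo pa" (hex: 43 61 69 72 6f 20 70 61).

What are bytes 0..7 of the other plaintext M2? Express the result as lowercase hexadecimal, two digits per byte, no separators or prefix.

71195d341853fad0

First, C1 ⊕ C2 = (M1 ⊕ K) ⊕ (M2 ⊕ K) = M1 ⊕ M2, so the key drops out. Then M2 = (M1 ⊕ M2) ⊕ M1 over the first 8 bytes.
byte 0: (db ⊕ e9) ⊕ 43 = 32 ⊕ 43 = 71
byte 1: (b7 ⊕ cf) ⊕ 61 = 78 ⊕ 61 = 19
byte 2: (de ⊕ ea) ⊕ 69 = 34 ⊕ 69 = 5d
byte 3: (b5 ⊕ f3) ⊕ 72 = 46 ⊕ 72 = 34
byte 4: (54 ⊕ 23) ⊕ 6f = 77 ⊕ 6f = 18
byte 5: (62 ⊕ 11) ⊕ 20 = 73 ⊕ 20 = 53
byte 6: (74 ⊕ fe) ⊕ 70 = 8a ⊕ 70 = fa
byte 7: (8f ⊕ 3e) ⊕ 61 = b1 ⊕ 61 = d0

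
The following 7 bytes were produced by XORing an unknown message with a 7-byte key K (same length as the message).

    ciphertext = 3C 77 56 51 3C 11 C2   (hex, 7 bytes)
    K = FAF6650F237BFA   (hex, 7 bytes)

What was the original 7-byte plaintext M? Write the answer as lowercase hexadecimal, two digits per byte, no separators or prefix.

byte 0: 3c ^ fa = c6
byte 1: 77 ^ f6 = 81
byte 2: 56 ^ 65 = 33
byte 3: 51 ^ 0f = 5e
byte 4: 3c ^ 23 = 1f
byte 5: 11 ^ 7b = 6a
byte 6: c2 ^ fa = 38

c681335e1f6a38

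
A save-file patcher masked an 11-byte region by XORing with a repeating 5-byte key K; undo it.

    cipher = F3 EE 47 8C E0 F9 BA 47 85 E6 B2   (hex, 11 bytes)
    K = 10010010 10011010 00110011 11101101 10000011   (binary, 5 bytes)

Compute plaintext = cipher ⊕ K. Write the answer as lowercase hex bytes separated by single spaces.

61 74 74 61 63 6b 20 74 68 65 20

The 5-byte key repeats, so the effective keystream is 92 9a 33 ed 83 92 9a 33 ed 83 92.
byte 0: f3 ⊕ 92 = 61
byte 1: ee ⊕ 9a = 74
byte 2: 47 ⊕ 33 = 74
byte 3: 8c ⊕ ed = 61
byte 4: e0 ⊕ 83 = 63
byte 5: f9 ⊕ 92 = 6b
byte 6: ba ⊕ 9a = 20
byte 7: 47 ⊕ 33 = 74
byte 8: 85 ⊕ ed = 68
byte 9: e6 ⊕ 83 = 65
byte 10: b2 ⊕ 92 = 20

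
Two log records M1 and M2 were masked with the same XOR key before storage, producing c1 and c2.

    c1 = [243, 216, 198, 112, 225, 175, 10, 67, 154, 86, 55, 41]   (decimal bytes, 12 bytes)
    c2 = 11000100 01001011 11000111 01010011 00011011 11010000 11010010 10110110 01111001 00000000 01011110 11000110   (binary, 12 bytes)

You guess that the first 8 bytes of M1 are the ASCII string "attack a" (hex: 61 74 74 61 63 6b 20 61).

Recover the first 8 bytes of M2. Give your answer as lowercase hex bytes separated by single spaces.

56 e7 75 42 99 14 f8 94

First, c1 ⊕ c2 = (M1 ⊕ K) ⊕ (M2 ⊕ K) = M1 ⊕ M2, so the key drops out. Then M2 = (M1 ⊕ M2) ⊕ M1 over the first 8 bytes.
byte 0: (f3 ^ c4) ^ 61 = 37 ^ 61 = 56
byte 1: (d8 ^ 4b) ^ 74 = 93 ^ 74 = e7
byte 2: (c6 ^ c7) ^ 74 = 01 ^ 74 = 75
byte 3: (70 ^ 53) ^ 61 = 23 ^ 61 = 42
byte 4: (e1 ^ 1b) ^ 63 = fa ^ 63 = 99
byte 5: (af ^ d0) ^ 6b = 7f ^ 6b = 14
byte 6: (0a ^ d2) ^ 20 = d8 ^ 20 = f8
byte 7: (43 ^ b6) ^ 61 = f5 ^ 61 = 94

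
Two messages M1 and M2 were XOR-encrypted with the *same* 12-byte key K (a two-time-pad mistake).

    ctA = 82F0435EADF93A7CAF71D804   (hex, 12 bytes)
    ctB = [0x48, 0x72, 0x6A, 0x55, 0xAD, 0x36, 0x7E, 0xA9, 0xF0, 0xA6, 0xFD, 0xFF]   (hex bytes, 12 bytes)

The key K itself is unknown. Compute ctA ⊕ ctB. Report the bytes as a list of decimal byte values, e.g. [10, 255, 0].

ctA ⊕ ctB = (M1 ⊕ K) ⊕ (M2 ⊕ K) = M1 ⊕ M2 — the shared key cancels under XOR.
82 XOR 48 = ca
f0 XOR 72 = 82
43 XOR 6a = 29
5e XOR 55 = 0b
ad XOR ad = 00
f9 XOR 36 = cf
3a XOR 7e = 44
7c XOR a9 = d5
af XOR f0 = 5f
71 XOR a6 = d7
d8 XOR fd = 25
04 XOR ff = fb

[202, 130, 41, 11, 0, 207, 68, 213, 95, 215, 37, 251]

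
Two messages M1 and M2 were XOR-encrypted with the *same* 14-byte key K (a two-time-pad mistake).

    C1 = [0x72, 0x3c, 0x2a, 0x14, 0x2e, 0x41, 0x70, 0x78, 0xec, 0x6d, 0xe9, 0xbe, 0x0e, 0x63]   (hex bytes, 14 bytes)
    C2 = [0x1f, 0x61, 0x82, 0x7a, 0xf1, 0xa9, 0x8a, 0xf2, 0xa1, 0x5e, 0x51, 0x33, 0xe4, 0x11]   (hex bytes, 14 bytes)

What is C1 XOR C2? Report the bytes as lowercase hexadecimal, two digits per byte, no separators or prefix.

C1 ⊕ C2 = (M1 ⊕ K) ⊕ (M2 ⊕ K) = M1 ⊕ M2 — the shared key cancels under XOR.
114 ⊕  31 = 109
 60 ⊕  97 =  93
 42 ⊕ 130 = 168
 20 ⊕ 122 = 110
 46 ⊕ 241 = 223
 65 ⊕ 169 = 232
112 ⊕ 138 = 250
120 ⊕ 242 = 138
236 ⊕ 161 =  77
109 ⊕  94 =  51
233 ⊕  81 = 184
190 ⊕  51 = 141
 14 ⊕ 228 = 234
 99 ⊕  17 = 114

6d5da86edfe8fa8a4d33b88dea72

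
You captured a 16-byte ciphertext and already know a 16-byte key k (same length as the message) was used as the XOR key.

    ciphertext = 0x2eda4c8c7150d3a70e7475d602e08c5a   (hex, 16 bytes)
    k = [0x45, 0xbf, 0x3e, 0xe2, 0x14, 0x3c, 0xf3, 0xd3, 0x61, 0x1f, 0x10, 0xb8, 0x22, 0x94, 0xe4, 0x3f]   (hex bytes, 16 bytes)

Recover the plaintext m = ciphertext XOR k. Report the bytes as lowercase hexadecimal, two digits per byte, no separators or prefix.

6b65726e656c20746f6b656e20746865

2e ^ 45 = 6b
da ^ bf = 65
4c ^ 3e = 72
8c ^ e2 = 6e
71 ^ 14 = 65
50 ^ 3c = 6c
d3 ^ f3 = 20
a7 ^ d3 = 74
0e ^ 61 = 6f
74 ^ 1f = 6b
75 ^ 10 = 65
d6 ^ b8 = 6e
02 ^ 22 = 20
e0 ^ 94 = 74
8c ^ e4 = 68
5a ^ 3f = 65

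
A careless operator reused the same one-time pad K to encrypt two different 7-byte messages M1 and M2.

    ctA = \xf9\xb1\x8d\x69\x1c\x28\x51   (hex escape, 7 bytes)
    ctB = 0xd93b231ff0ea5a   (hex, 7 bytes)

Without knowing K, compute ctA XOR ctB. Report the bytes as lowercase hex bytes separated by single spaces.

ctA ⊕ ctB = (M1 ⊕ K) ⊕ (M2 ⊕ K) = M1 ⊕ M2 — the shared key cancels under XOR.
byte 0: 249 ⊕ 217 =  32
byte 1: 177 ⊕  59 = 138
byte 2: 141 ⊕  35 = 174
byte 3: 105 ⊕  31 = 118
byte 4:  28 ⊕ 240 = 236
byte 5:  40 ⊕ 234 = 194
byte 6:  81 ⊕  90 =  11

20 8a ae 76 ec c2 0b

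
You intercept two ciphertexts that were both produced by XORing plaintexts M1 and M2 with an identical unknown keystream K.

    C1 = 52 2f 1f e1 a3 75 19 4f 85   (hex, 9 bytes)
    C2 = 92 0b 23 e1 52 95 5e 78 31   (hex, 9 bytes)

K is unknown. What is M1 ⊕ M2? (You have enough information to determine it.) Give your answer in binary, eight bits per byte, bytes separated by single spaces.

C1 ⊕ C2 = (M1 ⊕ K) ⊕ (M2 ⊕ K) = M1 ⊕ M2 — the shared key cancels under XOR.
52 XOR 92 = c0
2f XOR 0b = 24
1f XOR 23 = 3c
e1 XOR e1 = 00
a3 XOR 52 = f1
75 XOR 95 = e0
19 XOR 5e = 47
4f XOR 78 = 37
85 XOR 31 = b4

11000000 00100100 00111100 00000000 11110001 11100000 01000111 00110111 10110100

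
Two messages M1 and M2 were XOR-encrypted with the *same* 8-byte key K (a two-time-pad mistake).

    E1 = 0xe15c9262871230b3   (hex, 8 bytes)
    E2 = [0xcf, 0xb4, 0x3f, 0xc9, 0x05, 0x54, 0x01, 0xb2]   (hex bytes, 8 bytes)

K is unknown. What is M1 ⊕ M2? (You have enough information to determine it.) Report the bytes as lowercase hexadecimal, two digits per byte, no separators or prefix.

E1 ⊕ E2 = (M1 ⊕ K) ⊕ (M2 ⊕ K) = M1 ⊕ M2 — the shared key cancels under XOR.
e1 ^ cf = 2e
5c ^ b4 = e8
92 ^ 3f = ad
62 ^ c9 = ab
87 ^ 05 = 82
12 ^ 54 = 46
30 ^ 01 = 31
b3 ^ b2 = 01

2ee8adab82463101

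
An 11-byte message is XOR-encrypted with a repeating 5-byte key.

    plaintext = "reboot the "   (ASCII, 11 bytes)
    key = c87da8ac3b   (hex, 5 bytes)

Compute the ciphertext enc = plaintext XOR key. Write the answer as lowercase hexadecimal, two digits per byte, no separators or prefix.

The 5-byte key repeats, so the effective keystream is c8 7d a8 ac 3b c8 7d a8 ac 3b c8.
byte 0: 72 XOR c8 = ba
byte 1: 65 XOR 7d = 18
byte 2: 62 XOR a8 = ca
byte 3: 6f XOR ac = c3
byte 4: 6f XOR 3b = 54
byte 5: 74 XOR c8 = bc
byte 6: 20 XOR 7d = 5d
byte 7: 74 XOR a8 = dc
byte 8: 68 XOR ac = c4
byte 9: 65 XOR 3b = 5e
byte 10: 20 XOR c8 = e8

ba18cac354bc5ddcc45ee8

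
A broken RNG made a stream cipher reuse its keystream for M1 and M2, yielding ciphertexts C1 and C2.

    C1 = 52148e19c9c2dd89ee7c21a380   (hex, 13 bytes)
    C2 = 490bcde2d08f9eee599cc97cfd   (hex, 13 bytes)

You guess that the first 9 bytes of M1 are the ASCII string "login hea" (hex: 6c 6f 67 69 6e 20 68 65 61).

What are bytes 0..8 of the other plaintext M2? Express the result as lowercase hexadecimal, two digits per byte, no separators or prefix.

First, C1 ⊕ C2 = (M1 ⊕ K) ⊕ (M2 ⊕ K) = M1 ⊕ M2, so the key drops out. Then M2 = (M1 ⊕ M2) ⊕ M1 over the first 9 bytes.
byte 0: (52 XOR 49) XOR 6c = 1b XOR 6c = 77
byte 1: (14 XOR 0b) XOR 6f = 1f XOR 6f = 70
byte 2: (8e XOR cd) XOR 67 = 43 XOR 67 = 24
byte 3: (19 XOR e2) XOR 69 = fb XOR 69 = 92
byte 4: (c9 XOR d0) XOR 6e = 19 XOR 6e = 77
byte 5: (c2 XOR 8f) XOR 20 = 4d XOR 20 = 6d
byte 6: (dd XOR 9e) XOR 68 = 43 XOR 68 = 2b
byte 7: (89 XOR ee) XOR 65 = 67 XOR 65 = 02
byte 8: (ee XOR 59) XOR 61 = b7 XOR 61 = d6

77702492776d2b02d6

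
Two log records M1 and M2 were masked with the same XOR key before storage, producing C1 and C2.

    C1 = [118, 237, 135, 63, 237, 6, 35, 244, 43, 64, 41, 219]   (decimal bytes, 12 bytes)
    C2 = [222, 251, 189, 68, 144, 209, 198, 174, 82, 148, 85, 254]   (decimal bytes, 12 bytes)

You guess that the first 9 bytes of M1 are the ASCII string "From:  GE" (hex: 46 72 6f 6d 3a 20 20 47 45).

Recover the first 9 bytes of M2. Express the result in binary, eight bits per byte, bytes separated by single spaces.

11101110 01100100 01010101 00010110 01000111 11110111 11000101 00011101 00111100

First, C1 ⊕ C2 = (M1 ⊕ K) ⊕ (M2 ⊕ K) = M1 ⊕ M2, so the key drops out. Then M2 = (M1 ⊕ M2) ⊕ M1 over the first 9 bytes.
byte 0: (76 XOR de) XOR 46 = a8 XOR 46 = ee
byte 1: (ed XOR fb) XOR 72 = 16 XOR 72 = 64
byte 2: (87 XOR bd) XOR 6f = 3a XOR 6f = 55
byte 3: (3f XOR 44) XOR 6d = 7b XOR 6d = 16
byte 4: (ed XOR 90) XOR 3a = 7d XOR 3a = 47
byte 5: (06 XOR d1) XOR 20 = d7 XOR 20 = f7
byte 6: (23 XOR c6) XOR 20 = e5 XOR 20 = c5
byte 7: (f4 XOR ae) XOR 47 = 5a XOR 47 = 1d
byte 8: (2b XOR 52) XOR 45 = 79 XOR 45 = 3c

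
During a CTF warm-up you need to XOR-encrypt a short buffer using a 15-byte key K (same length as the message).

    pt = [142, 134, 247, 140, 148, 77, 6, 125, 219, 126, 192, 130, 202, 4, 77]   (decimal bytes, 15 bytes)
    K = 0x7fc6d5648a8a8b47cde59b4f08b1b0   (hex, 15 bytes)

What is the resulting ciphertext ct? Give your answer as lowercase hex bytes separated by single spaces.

byte 0: 8e ⊕ 7f = f1
byte 1: 86 ⊕ c6 = 40
byte 2: f7 ⊕ d5 = 22
byte 3: 8c ⊕ 64 = e8
byte 4: 94 ⊕ 8a = 1e
byte 5: 4d ⊕ 8a = c7
byte 6: 06 ⊕ 8b = 8d
byte 7: 7d ⊕ 47 = 3a
byte 8: db ⊕ cd = 16
byte 9: 7e ⊕ e5 = 9b
byte 10: c0 ⊕ 9b = 5b
byte 11: 82 ⊕ 4f = cd
byte 12: ca ⊕ 08 = c2
byte 13: 04 ⊕ b1 = b5
byte 14: 4d ⊕ b0 = fd

f1 40 22 e8 1e c7 8d 3a 16 9b 5b cd c2 b5 fd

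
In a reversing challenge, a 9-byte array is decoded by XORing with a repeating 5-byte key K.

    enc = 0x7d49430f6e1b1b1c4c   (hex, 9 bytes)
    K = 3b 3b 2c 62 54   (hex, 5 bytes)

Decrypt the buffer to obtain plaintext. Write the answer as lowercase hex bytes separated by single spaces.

46 72 6f 6d 3a 20 20 30 2e

The 5-byte key repeats, so the effective keystream is 3b 3b 2c 62 54 3b 3b 2c 62.
byte 0: 7d xor 3b = 46
byte 1: 49 xor 3b = 72
byte 2: 43 xor 2c = 6f
byte 3: 0f xor 62 = 6d
byte 4: 6e xor 54 = 3a
byte 5: 1b xor 3b = 20
byte 6: 1b xor 3b = 20
byte 7: 1c xor 2c = 30
byte 8: 4c xor 62 = 2e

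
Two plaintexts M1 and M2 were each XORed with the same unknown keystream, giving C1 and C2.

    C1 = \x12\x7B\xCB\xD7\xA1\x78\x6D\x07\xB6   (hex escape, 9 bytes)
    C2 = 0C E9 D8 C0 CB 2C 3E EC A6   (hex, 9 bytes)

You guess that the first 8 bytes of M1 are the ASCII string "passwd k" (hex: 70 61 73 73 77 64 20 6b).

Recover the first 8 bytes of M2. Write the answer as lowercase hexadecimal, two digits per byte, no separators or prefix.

First, C1 ⊕ C2 = (M1 ⊕ K) ⊕ (M2 ⊕ K) = M1 ⊕ M2, so the key drops out. Then M2 = (M1 ⊕ M2) ⊕ M1 over the first 8 bytes.
byte 0: (12 ^ 0c) ^ 70 = 1e ^ 70 = 6e
byte 1: (7b ^ e9) ^ 61 = 92 ^ 61 = f3
byte 2: (cb ^ d8) ^ 73 = 13 ^ 73 = 60
byte 3: (d7 ^ c0) ^ 73 = 17 ^ 73 = 64
byte 4: (a1 ^ cb) ^ 77 = 6a ^ 77 = 1d
byte 5: (78 ^ 2c) ^ 64 = 54 ^ 64 = 30
byte 6: (6d ^ 3e) ^ 20 = 53 ^ 20 = 73
byte 7: (07 ^ ec) ^ 6b = eb ^ 6b = 80

6ef360641d307380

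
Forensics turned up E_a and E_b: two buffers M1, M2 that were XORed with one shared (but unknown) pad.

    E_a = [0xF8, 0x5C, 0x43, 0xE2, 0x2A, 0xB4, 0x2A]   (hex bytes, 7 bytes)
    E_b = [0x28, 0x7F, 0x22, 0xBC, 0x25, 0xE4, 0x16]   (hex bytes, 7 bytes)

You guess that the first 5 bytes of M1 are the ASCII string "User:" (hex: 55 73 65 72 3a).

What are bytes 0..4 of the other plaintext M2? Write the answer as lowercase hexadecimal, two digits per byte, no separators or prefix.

8550042c35

First, E_a ⊕ E_b = (M1 ⊕ K) ⊕ (M2 ⊕ K) = M1 ⊕ M2, so the key drops out. Then M2 = (M1 ⊕ M2) ⊕ M1 over the first 5 bytes.
byte 0: (f8 XOR 28) XOR 55 = d0 XOR 55 = 85
byte 1: (5c XOR 7f) XOR 73 = 23 XOR 73 = 50
byte 2: (43 XOR 22) XOR 65 = 61 XOR 65 = 04
byte 3: (e2 XOR bc) XOR 72 = 5e XOR 72 = 2c
byte 4: (2a XOR 25) XOR 3a = 0f XOR 3a = 35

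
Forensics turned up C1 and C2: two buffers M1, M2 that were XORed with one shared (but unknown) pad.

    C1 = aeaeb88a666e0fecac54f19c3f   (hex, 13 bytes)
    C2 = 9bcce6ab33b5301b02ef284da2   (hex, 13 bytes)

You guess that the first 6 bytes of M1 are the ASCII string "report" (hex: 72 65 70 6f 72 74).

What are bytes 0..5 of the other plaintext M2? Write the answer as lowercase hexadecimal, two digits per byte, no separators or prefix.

47072e4e27af

First, C1 ⊕ C2 = (M1 ⊕ K) ⊕ (M2 ⊕ K) = M1 ⊕ M2, so the key drops out. Then M2 = (M1 ⊕ M2) ⊕ M1 over the first 6 bytes.
byte 0: (ae xor 9b) xor 72 = 35 xor 72 = 47
byte 1: (ae xor cc) xor 65 = 62 xor 65 = 07
byte 2: (b8 xor e6) xor 70 = 5e xor 70 = 2e
byte 3: (8a xor ab) xor 6f = 21 xor 6f = 4e
byte 4: (66 xor 33) xor 72 = 55 xor 72 = 27
byte 5: (6e xor b5) xor 74 = db xor 74 = af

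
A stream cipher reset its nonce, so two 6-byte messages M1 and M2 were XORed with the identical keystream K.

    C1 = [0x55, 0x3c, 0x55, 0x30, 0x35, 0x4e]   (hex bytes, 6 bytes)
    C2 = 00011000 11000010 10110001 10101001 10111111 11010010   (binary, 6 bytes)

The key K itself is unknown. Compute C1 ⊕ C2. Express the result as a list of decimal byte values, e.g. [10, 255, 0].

[77, 254, 228, 153, 138, 156]

C1 ⊕ C2 = (M1 ⊕ K) ⊕ (M2 ⊕ K) = M1 ⊕ M2 — the shared key cancels under XOR.
55 ^ 18 = 4d
3c ^ c2 = fe
55 ^ b1 = e4
30 ^ a9 = 99
35 ^ bf = 8a
4e ^ d2 = 9c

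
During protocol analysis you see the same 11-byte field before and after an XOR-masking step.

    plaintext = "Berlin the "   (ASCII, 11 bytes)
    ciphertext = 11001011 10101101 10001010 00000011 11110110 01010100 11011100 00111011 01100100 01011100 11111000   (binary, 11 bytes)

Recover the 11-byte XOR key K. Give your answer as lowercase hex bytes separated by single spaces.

Since ciphertext = plaintext ⊕ K, XORing both sides with plaintext gives K = plaintext ⊕ ciphertext.
byte 0: 42 ^ cb = 89
byte 1: 65 ^ ad = c8
byte 2: 72 ^ 8a = f8
byte 3: 6c ^ 03 = 6f
byte 4: 69 ^ f6 = 9f
byte 5: 6e ^ 54 = 3a
byte 6: 20 ^ dc = fc
byte 7: 74 ^ 3b = 4f
byte 8: 68 ^ 64 = 0c
byte 9: 65 ^ 5c = 39
byte 10: 20 ^ f8 = d8

89 c8 f8 6f 9f 3a fc 4f 0c 39 d8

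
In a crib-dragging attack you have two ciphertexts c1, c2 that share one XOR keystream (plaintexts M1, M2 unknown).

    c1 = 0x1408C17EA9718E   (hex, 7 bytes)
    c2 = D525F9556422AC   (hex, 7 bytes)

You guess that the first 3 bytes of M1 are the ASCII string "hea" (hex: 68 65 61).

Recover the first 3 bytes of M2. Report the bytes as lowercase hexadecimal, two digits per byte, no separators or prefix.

First, c1 ⊕ c2 = (M1 ⊕ K) ⊕ (M2 ⊕ K) = M1 ⊕ M2, so the key drops out. Then M2 = (M1 ⊕ M2) ⊕ M1 over the first 3 bytes.
byte 0: (14 XOR d5) XOR 68 = c1 XOR 68 = a9
byte 1: (08 XOR 25) XOR 65 = 2d XOR 65 = 48
byte 2: (c1 XOR f9) XOR 61 = 38 XOR 61 = 59

a94859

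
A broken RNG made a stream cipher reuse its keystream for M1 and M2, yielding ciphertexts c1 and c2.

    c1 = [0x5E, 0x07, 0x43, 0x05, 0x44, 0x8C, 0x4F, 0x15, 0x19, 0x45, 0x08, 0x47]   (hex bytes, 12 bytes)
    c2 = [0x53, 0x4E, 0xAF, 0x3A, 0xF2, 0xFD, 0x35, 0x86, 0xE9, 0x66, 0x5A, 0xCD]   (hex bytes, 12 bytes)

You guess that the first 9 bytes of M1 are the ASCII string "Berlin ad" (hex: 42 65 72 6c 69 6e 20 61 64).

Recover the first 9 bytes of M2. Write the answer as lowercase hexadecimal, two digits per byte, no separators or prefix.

4f2c9e53df1f5af294

First, c1 ⊕ c2 = (M1 ⊕ K) ⊕ (M2 ⊕ K) = M1 ⊕ M2, so the key drops out. Then M2 = (M1 ⊕ M2) ⊕ M1 over the first 9 bytes.
byte 0: (5e ^ 53) ^ 42 = 0d ^ 42 = 4f
byte 1: (07 ^ 4e) ^ 65 = 49 ^ 65 = 2c
byte 2: (43 ^ af) ^ 72 = ec ^ 72 = 9e
byte 3: (05 ^ 3a) ^ 6c = 3f ^ 6c = 53
byte 4: (44 ^ f2) ^ 69 = b6 ^ 69 = df
byte 5: (8c ^ fd) ^ 6e = 71 ^ 6e = 1f
byte 6: (4f ^ 35) ^ 20 = 7a ^ 20 = 5a
byte 7: (15 ^ 86) ^ 61 = 93 ^ 61 = f2
byte 8: (19 ^ e9) ^ 64 = f0 ^ 64 = 94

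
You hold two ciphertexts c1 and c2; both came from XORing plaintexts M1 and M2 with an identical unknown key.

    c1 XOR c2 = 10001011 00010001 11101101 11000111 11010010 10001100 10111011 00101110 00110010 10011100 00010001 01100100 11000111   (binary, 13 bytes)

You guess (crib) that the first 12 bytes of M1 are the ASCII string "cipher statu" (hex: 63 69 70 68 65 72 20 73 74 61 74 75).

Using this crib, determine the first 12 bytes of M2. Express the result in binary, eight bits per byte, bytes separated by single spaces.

11101000 01111000 10011101 10101111 10110111 11111110 10011011 01011101 01000110 11111101 01100101 00010001

Since c1 ⊕ c2 = M1 ⊕ M2, XORing with the guessed M1 bytes yields the corresponding M2 bytes: M2 = (c1 ⊕ c2) ⊕ M1.
8b ^ 63 = e8
11 ^ 69 = 78
ed ^ 70 = 9d
c7 ^ 68 = af
d2 ^ 65 = b7
8c ^ 72 = fe
bb ^ 20 = 9b
2e ^ 73 = 5d
32 ^ 74 = 46
9c ^ 61 = fd
11 ^ 74 = 65
64 ^ 75 = 11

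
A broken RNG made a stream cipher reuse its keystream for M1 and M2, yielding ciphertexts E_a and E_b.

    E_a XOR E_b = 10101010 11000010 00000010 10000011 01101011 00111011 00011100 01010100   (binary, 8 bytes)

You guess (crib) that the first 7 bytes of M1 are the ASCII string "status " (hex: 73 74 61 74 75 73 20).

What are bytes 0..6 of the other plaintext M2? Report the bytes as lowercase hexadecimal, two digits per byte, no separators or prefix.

Since E_a ⊕ E_b = M1 ⊕ M2, XORing with the guessed M1 bytes yields the corresponding M2 bytes: M2 = (E_a ⊕ E_b) ⊕ M1.
170 XOR 115 = 217
194 XOR 116 = 182
  2 XOR  97 =  99
131 XOR 116 = 247
107 XOR 117 =  30
 59 XOR 115 =  72
 28 XOR  32 =  60

d9b663f71e483c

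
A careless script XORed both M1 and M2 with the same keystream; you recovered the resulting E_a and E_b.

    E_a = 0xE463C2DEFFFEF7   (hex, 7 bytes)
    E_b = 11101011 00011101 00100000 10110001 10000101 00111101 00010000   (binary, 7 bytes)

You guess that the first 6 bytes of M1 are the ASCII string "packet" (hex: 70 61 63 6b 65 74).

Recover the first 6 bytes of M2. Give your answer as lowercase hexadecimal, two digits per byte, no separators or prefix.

7f1f81041fb7

First, E_a ⊕ E_b = (M1 ⊕ K) ⊕ (M2 ⊕ K) = M1 ⊕ M2, so the key drops out. Then M2 = (M1 ⊕ M2) ⊕ M1 over the first 6 bytes.
byte 0: (e4 ⊕ eb) ⊕ 70 = 0f ⊕ 70 = 7f
byte 1: (63 ⊕ 1d) ⊕ 61 = 7e ⊕ 61 = 1f
byte 2: (c2 ⊕ 20) ⊕ 63 = e2 ⊕ 63 = 81
byte 3: (de ⊕ b1) ⊕ 6b = 6f ⊕ 6b = 04
byte 4: (ff ⊕ 85) ⊕ 65 = 7a ⊕ 65 = 1f
byte 5: (fe ⊕ 3d) ⊕ 74 = c3 ⊕ 74 = b7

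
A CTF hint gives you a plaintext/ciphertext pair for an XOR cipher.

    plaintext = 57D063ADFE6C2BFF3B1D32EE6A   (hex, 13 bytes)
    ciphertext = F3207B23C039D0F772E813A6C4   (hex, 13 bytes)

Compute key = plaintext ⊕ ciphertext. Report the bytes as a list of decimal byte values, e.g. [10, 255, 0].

[164, 240, 24, 142, 62, 85, 251, 8, 73, 245, 33, 72, 174]

Since ciphertext = plaintext ⊕ key, XORing both sides with plaintext gives key = plaintext ⊕ ciphertext.
 87 ⊕ 243 = 164
208 ⊕  32 = 240
 99 ⊕ 123 =  24
173 ⊕  35 = 142
254 ⊕ 192 =  62
108 ⊕  57 =  85
 43 ⊕ 208 = 251
255 ⊕ 247 =   8
 59 ⊕ 114 =  73
 29 ⊕ 232 = 245
 50 ⊕  19 =  33
238 ⊕ 166 =  72
106 ⊕ 196 = 174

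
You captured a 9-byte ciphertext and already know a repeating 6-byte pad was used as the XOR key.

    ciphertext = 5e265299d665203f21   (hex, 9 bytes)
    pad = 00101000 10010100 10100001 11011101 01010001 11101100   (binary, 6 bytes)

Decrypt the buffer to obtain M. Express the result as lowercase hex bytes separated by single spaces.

76 b2 f3 44 87 89 08 ab 80

The 6-byte key repeats, so the effective keystream is 28 94 a1 dd 51 ec 28 94 a1.
byte 0: 5e ⊕ 28 = 76
byte 1: 26 ⊕ 94 = b2
byte 2: 52 ⊕ a1 = f3
byte 3: 99 ⊕ dd = 44
byte 4: d6 ⊕ 51 = 87
byte 5: 65 ⊕ ec = 89
byte 6: 20 ⊕ 28 = 08
byte 7: 3f ⊕ 94 = ab
byte 8: 21 ⊕ a1 = 80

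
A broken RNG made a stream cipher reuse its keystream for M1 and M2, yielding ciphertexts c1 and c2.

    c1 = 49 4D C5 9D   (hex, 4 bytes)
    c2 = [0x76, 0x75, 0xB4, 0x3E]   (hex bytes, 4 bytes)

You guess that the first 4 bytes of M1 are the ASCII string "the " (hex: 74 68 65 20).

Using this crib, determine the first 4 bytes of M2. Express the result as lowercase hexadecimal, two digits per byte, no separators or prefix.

First, c1 ⊕ c2 = (M1 ⊕ K) ⊕ (M2 ⊕ K) = M1 ⊕ M2, so the key drops out. Then M2 = (M1 ⊕ M2) ⊕ M1 over the first 4 bytes.
byte 0: (49 xor 76) xor 74 = 3f xor 74 = 4b
byte 1: (4d xor 75) xor 68 = 38 xor 68 = 50
byte 2: (c5 xor b4) xor 65 = 71 xor 65 = 14
byte 3: (9d xor 3e) xor 20 = a3 xor 20 = 83

4b501483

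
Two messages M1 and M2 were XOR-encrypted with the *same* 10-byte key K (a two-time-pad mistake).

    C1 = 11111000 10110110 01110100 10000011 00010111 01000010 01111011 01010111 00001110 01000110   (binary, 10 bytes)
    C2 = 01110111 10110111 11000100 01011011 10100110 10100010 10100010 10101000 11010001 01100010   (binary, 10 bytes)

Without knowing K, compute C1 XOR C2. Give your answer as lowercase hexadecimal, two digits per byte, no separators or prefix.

8f01b0d8b1e0d9ffdf24

C1 ⊕ C2 = (M1 ⊕ K) ⊕ (M2 ⊕ K) = M1 ⊕ M2 — the shared key cancels under XOR.
f8 ^ 77 = 8f
b6 ^ b7 = 01
74 ^ c4 = b0
83 ^ 5b = d8
17 ^ a6 = b1
42 ^ a2 = e0
7b ^ a2 = d9
57 ^ a8 = ff
0e ^ d1 = df
46 ^ 62 = 24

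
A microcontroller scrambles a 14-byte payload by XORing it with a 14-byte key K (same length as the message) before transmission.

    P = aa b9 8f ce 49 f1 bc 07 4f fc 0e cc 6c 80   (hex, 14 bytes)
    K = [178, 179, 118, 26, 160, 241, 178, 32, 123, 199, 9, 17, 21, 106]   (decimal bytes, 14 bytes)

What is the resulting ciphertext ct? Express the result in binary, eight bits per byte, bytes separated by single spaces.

aa ^ b2 = 18
b9 ^ b3 = 0a
8f ^ 76 = f9
ce ^ 1a = d4
49 ^ a0 = e9
f1 ^ f1 = 00
bc ^ b2 = 0e
07 ^ 20 = 27
4f ^ 7b = 34
fc ^ c7 = 3b
0e ^ 09 = 07
cc ^ 11 = dd
6c ^ 15 = 79
80 ^ 6a = ea

00011000 00001010 11111001 11010100 11101001 00000000 00001110 00100111 00110100 00111011 00000111 11011101 01111001 11101010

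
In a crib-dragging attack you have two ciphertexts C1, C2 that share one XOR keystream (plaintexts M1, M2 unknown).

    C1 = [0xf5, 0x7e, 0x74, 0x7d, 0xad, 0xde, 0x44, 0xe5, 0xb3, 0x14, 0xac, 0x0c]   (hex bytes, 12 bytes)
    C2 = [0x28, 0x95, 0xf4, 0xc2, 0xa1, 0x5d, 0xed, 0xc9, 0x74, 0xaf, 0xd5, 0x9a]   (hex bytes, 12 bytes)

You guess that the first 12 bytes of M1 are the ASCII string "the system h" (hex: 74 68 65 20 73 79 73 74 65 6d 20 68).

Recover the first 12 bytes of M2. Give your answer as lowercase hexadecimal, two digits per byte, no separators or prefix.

a983e59f7ffada58a2d659fe

First, C1 ⊕ C2 = (M1 ⊕ K) ⊕ (M2 ⊕ K) = M1 ⊕ M2, so the key drops out. Then M2 = (M1 ⊕ M2) ⊕ M1 over the first 12 bytes.
byte 0: (f5 ^ 28) ^ 74 = dd ^ 74 = a9
byte 1: (7e ^ 95) ^ 68 = eb ^ 68 = 83
byte 2: (74 ^ f4) ^ 65 = 80 ^ 65 = e5
byte 3: (7d ^ c2) ^ 20 = bf ^ 20 = 9f
byte 4: (ad ^ a1) ^ 73 = 0c ^ 73 = 7f
byte 5: (de ^ 5d) ^ 79 = 83 ^ 79 = fa
byte 6: (44 ^ ed) ^ 73 = a9 ^ 73 = da
byte 7: (e5 ^ c9) ^ 74 = 2c ^ 74 = 58
byte 8: (b3 ^ 74) ^ 65 = c7 ^ 65 = a2
byte 9: (14 ^ af) ^ 6d = bb ^ 6d = d6
byte 10: (ac ^ d5) ^ 20 = 79 ^ 20 = 59
byte 11: (0c ^ 9a) ^ 68 = 96 ^ 68 = fe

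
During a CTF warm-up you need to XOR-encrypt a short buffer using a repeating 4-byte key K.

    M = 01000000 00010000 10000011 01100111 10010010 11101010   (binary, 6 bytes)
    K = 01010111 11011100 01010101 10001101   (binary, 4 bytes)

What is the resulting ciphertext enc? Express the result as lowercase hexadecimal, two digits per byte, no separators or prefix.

The 4-byte key repeats, so the effective keystream is 57 dc 55 8d 57 dc.
byte 0: 40 ^ 57 = 17
byte 1: 10 ^ dc = cc
byte 2: 83 ^ 55 = d6
byte 3: 67 ^ 8d = ea
byte 4: 92 ^ 57 = c5
byte 5: ea ^ dc = 36

17ccd6eac536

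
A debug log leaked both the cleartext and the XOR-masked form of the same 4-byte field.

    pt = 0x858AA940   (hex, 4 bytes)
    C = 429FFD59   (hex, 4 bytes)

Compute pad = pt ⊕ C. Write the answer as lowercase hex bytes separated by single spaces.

c7 15 54 19

Since C = pt ⊕ pad, XORing both sides with pt gives pad = pt ⊕ C.
byte 0: 85 ^ 42 = c7
byte 1: 8a ^ 9f = 15
byte 2: a9 ^ fd = 54
byte 3: 40 ^ 59 = 19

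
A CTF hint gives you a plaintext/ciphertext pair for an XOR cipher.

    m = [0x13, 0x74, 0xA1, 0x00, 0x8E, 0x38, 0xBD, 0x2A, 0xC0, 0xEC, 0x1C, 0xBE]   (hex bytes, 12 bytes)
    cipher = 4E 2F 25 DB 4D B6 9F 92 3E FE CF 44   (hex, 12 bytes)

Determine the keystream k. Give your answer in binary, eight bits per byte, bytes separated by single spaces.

Since cipher = m ⊕ k, XORing both sides with m gives k = m ⊕ cipher.
byte 0:  19 ^  78 =  93
byte 1: 116 ^  47 =  91
byte 2: 161 ^  37 = 132
byte 3:   0 ^ 219 = 219
byte 4: 142 ^  77 = 195
byte 5:  56 ^ 182 = 142
byte 6: 189 ^ 159 =  34
byte 7:  42 ^ 146 = 184
byte 8: 192 ^  62 = 254
byte 9: 236 ^ 254 =  18
byte 10:  28 ^ 207 = 211
byte 11: 190 ^  68 = 250

01011101 01011011 10000100 11011011 11000011 10001110 00100010 10111000 11111110 00010010 11010011 11111010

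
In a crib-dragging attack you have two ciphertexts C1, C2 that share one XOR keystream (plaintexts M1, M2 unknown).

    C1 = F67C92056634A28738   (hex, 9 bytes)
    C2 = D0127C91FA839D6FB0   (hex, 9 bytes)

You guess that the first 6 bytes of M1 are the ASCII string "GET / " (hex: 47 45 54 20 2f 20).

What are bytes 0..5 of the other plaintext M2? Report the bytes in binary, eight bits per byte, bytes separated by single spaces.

01100001 00101011 10111010 10110100 10110011 10010111

First, C1 ⊕ C2 = (M1 ⊕ K) ⊕ (M2 ⊕ K) = M1 ⊕ M2, so the key drops out. Then M2 = (M1 ⊕ M2) ⊕ M1 over the first 6 bytes.
byte 0: (f6 ⊕ d0) ⊕ 47 = 26 ⊕ 47 = 61
byte 1: (7c ⊕ 12) ⊕ 45 = 6e ⊕ 45 = 2b
byte 2: (92 ⊕ 7c) ⊕ 54 = ee ⊕ 54 = ba
byte 3: (05 ⊕ 91) ⊕ 20 = 94 ⊕ 20 = b4
byte 4: (66 ⊕ fa) ⊕ 2f = 9c ⊕ 2f = b3
byte 5: (34 ⊕ 83) ⊕ 20 = b7 ⊕ 20 = 97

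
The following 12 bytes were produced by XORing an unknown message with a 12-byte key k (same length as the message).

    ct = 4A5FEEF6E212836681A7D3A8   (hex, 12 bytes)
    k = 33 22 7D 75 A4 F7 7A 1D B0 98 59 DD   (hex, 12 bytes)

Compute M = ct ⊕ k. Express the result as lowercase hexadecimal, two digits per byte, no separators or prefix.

01001010 XOR 00110011 = 01111001
01011111 XOR 00100010 = 01111101
11101110 XOR 01111101 = 10010011
11110110 XOR 01110101 = 10000011
11100010 XOR 10100100 = 01000110
00010010 XOR 11110111 = 11100101
10000011 XOR 01111010 = 11111001
01100110 XOR 00011101 = 01111011
10000001 XOR 10110000 = 00110001
10100111 XOR 10011000 = 00111111
11010011 XOR 01011001 = 10001010
10101000 XOR 11011101 = 01110101

797d938346e5f97b313f8a75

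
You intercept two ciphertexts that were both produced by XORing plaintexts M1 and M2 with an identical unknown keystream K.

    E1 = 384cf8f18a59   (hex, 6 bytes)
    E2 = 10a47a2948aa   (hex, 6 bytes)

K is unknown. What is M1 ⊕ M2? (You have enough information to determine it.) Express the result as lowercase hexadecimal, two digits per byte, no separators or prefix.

28e882d8c2f3

E1 ⊕ E2 = (M1 ⊕ K) ⊕ (M2 ⊕ K) = M1 ⊕ M2 — the shared key cancels under XOR.
byte 0: 38 ⊕ 10 = 28
byte 1: 4c ⊕ a4 = e8
byte 2: f8 ⊕ 7a = 82
byte 3: f1 ⊕ 29 = d8
byte 4: 8a ⊕ 48 = c2
byte 5: 59 ⊕ aa = f3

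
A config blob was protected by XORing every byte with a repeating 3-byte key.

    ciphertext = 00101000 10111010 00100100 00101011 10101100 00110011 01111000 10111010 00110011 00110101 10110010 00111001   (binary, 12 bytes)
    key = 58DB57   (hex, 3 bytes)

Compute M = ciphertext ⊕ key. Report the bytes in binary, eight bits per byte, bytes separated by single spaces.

The 3-byte key repeats, so the effective keystream is 58 db 57 58 db 57 58 db 57 58 db 57.
byte 0: 28 ⊕ 58 = 70
byte 1: ba ⊕ db = 61
byte 2: 24 ⊕ 57 = 73
byte 3: 2b ⊕ 58 = 73
byte 4: ac ⊕ db = 77
byte 5: 33 ⊕ 57 = 64
byte 6: 78 ⊕ 58 = 20
byte 7: ba ⊕ db = 61
byte 8: 33 ⊕ 57 = 64
byte 9: 35 ⊕ 58 = 6d
byte 10: b2 ⊕ db = 69
byte 11: 39 ⊕ 57 = 6e

01110000 01100001 01110011 01110011 01110111 01100100 00100000 01100001 01100100 01101101 01101001 01101110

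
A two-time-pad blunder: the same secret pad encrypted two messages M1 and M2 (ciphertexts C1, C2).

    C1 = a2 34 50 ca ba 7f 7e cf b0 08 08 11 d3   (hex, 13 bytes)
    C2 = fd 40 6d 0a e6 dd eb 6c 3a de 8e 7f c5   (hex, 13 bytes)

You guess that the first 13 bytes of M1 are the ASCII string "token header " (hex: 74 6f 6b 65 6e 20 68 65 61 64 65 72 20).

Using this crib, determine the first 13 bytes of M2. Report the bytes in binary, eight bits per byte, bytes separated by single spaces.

00101011 00011011 01010110 10100101 00110010 10000010 11111101 11000110 11101011 10110010 11100011 00011100 00110110

First, C1 ⊕ C2 = (M1 ⊕ K) ⊕ (M2 ⊕ K) = M1 ⊕ M2, so the key drops out. Then M2 = (M1 ⊕ M2) ⊕ M1 over the first 13 bytes.
byte 0: (a2 XOR fd) XOR 74 = 5f XOR 74 = 2b
byte 1: (34 XOR 40) XOR 6f = 74 XOR 6f = 1b
byte 2: (50 XOR 6d) XOR 6b = 3d XOR 6b = 56
byte 3: (ca XOR 0a) XOR 65 = c0 XOR 65 = a5
byte 4: (ba XOR e6) XOR 6e = 5c XOR 6e = 32
byte 5: (7f XOR dd) XOR 20 = a2 XOR 20 = 82
byte 6: (7e XOR eb) XOR 68 = 95 XOR 68 = fd
byte 7: (cf XOR 6c) XOR 65 = a3 XOR 65 = c6
byte 8: (b0 XOR 3a) XOR 61 = 8a XOR 61 = eb
byte 9: (08 XOR de) XOR 64 = d6 XOR 64 = b2
byte 10: (08 XOR 8e) XOR 65 = 86 XOR 65 = e3
byte 11: (11 XOR 7f) XOR 72 = 6e XOR 72 = 1c
byte 12: (d3 XOR c5) XOR 20 = 16 XOR 20 = 36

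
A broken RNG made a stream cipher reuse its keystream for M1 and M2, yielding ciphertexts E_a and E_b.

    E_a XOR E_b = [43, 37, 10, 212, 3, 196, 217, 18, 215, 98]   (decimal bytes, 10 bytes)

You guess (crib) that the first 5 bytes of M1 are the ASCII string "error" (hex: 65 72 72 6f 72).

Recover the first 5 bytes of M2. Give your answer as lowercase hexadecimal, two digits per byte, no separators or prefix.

4e5778bb71

Since E_a ⊕ E_b = M1 ⊕ M2, XORing with the guessed M1 bytes yields the corresponding M2 bytes: M2 = (E_a ⊕ E_b) ⊕ M1.
2b xor 65 = 4e
25 xor 72 = 57
0a xor 72 = 78
d4 xor 6f = bb
03 xor 72 = 71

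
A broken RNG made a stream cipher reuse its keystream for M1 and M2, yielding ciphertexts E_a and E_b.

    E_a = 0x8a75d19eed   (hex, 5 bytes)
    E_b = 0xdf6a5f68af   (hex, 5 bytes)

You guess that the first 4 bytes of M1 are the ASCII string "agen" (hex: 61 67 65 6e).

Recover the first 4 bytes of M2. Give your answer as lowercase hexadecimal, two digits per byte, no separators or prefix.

First, E_a ⊕ E_b = (M1 ⊕ K) ⊕ (M2 ⊕ K) = M1 ⊕ M2, so the key drops out. Then M2 = (M1 ⊕ M2) ⊕ M1 over the first 4 bytes.
byte 0: (8a XOR df) XOR 61 = 55 XOR 61 = 34
byte 1: (75 XOR 6a) XOR 67 = 1f XOR 67 = 78
byte 2: (d1 XOR 5f) XOR 65 = 8e XOR 65 = eb
byte 3: (9e XOR 68) XOR 6e = f6 XOR 6e = 98

3478eb98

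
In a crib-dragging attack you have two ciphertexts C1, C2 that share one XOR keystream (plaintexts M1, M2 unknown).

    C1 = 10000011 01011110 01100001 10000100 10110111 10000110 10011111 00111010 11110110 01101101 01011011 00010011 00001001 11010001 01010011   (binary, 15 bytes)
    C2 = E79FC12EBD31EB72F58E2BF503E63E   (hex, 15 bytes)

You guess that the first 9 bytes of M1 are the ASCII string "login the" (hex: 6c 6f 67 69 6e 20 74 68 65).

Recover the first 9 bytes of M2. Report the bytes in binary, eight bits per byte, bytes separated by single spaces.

00001000 10101110 11000111 11000011 01100100 10010111 00000000 00100000 01100110

First, C1 ⊕ C2 = (M1 ⊕ K) ⊕ (M2 ⊕ K) = M1 ⊕ M2, so the key drops out. Then M2 = (M1 ⊕ M2) ⊕ M1 over the first 9 bytes.
byte 0: (83 ⊕ e7) ⊕ 6c = 64 ⊕ 6c = 08
byte 1: (5e ⊕ 9f) ⊕ 6f = c1 ⊕ 6f = ae
byte 2: (61 ⊕ c1) ⊕ 67 = a0 ⊕ 67 = c7
byte 3: (84 ⊕ 2e) ⊕ 69 = aa ⊕ 69 = c3
byte 4: (b7 ⊕ bd) ⊕ 6e = 0a ⊕ 6e = 64
byte 5: (86 ⊕ 31) ⊕ 20 = b7 ⊕ 20 = 97
byte 6: (9f ⊕ eb) ⊕ 74 = 74 ⊕ 74 = 00
byte 7: (3a ⊕ 72) ⊕ 68 = 48 ⊕ 68 = 20
byte 8: (f6 ⊕ f5) ⊕ 65 = 03 ⊕ 65 = 66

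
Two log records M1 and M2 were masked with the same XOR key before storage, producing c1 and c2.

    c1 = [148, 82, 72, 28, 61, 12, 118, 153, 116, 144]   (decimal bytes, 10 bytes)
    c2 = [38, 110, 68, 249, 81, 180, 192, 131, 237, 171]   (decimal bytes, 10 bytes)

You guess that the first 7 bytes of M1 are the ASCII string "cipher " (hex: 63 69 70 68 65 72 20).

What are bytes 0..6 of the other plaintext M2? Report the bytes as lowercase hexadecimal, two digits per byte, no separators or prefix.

First, c1 ⊕ c2 = (M1 ⊕ K) ⊕ (M2 ⊕ K) = M1 ⊕ M2, so the key drops out. Then M2 = (M1 ⊕ M2) ⊕ M1 over the first 7 bytes.
byte 0: (94 XOR 26) XOR 63 = b2 XOR 63 = d1
byte 1: (52 XOR 6e) XOR 69 = 3c XOR 69 = 55
byte 2: (48 XOR 44) XOR 70 = 0c XOR 70 = 7c
byte 3: (1c XOR f9) XOR 68 = e5 XOR 68 = 8d
byte 4: (3d XOR 51) XOR 65 = 6c XOR 65 = 09
byte 5: (0c XOR b4) XOR 72 = b8 XOR 72 = ca
byte 6: (76 XOR c0) XOR 20 = b6 XOR 20 = 96

d1557c8d09ca96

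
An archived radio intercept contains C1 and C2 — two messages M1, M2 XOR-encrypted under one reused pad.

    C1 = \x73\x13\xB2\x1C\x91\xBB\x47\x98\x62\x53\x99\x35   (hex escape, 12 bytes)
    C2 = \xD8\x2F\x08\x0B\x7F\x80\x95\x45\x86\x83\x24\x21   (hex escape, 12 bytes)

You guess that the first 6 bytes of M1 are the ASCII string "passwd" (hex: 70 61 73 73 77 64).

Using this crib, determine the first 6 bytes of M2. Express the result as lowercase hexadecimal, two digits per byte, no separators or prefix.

First, C1 ⊕ C2 = (M1 ⊕ K) ⊕ (M2 ⊕ K) = M1 ⊕ M2, so the key drops out. Then M2 = (M1 ⊕ M2) ⊕ M1 over the first 6 bytes.
byte 0: (73 xor d8) xor 70 = ab xor 70 = db
byte 1: (13 xor 2f) xor 61 = 3c xor 61 = 5d
byte 2: (b2 xor 08) xor 73 = ba xor 73 = c9
byte 3: (1c xor 0b) xor 73 = 17 xor 73 = 64
byte 4: (91 xor 7f) xor 77 = ee xor 77 = 99
byte 5: (bb xor 80) xor 64 = 3b xor 64 = 5f

db5dc964995f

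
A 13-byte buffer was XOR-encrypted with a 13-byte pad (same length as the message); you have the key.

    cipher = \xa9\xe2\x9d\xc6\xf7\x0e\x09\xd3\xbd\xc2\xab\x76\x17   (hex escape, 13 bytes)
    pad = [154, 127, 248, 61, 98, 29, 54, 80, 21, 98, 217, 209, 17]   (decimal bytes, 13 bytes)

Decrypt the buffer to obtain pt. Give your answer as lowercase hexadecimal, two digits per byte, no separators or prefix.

339d65fb95133f83a8a072a706

XOR is its own inverse, so applying the key byte-wise gives the result directly.
a9 ^ 9a = 33
e2 ^ 7f = 9d
9d ^ f8 = 65
c6 ^ 3d = fb
f7 ^ 62 = 95
0e ^ 1d = 13
09 ^ 36 = 3f
d3 ^ 50 = 83
bd ^ 15 = a8
c2 ^ 62 = a0
ab ^ d9 = 72
76 ^ d1 = a7
17 ^ 11 = 06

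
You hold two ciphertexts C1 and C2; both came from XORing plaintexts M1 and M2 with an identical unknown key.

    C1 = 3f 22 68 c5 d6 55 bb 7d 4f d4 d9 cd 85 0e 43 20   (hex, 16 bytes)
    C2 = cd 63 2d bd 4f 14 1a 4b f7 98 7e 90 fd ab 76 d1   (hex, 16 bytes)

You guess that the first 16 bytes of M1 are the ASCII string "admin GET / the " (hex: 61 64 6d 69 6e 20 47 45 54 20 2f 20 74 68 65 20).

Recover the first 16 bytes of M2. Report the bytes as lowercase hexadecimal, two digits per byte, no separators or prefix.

First, C1 ⊕ C2 = (M1 ⊕ K) ⊕ (M2 ⊕ K) = M1 ⊕ M2, so the key drops out. Then M2 = (M1 ⊕ M2) ⊕ M1 over the first 16 bytes.
byte 0: (3f ⊕ cd) ⊕ 61 = f2 ⊕ 61 = 93
byte 1: (22 ⊕ 63) ⊕ 64 = 41 ⊕ 64 = 25
byte 2: (68 ⊕ 2d) ⊕ 6d = 45 ⊕ 6d = 28
byte 3: (c5 ⊕ bd) ⊕ 69 = 78 ⊕ 69 = 11
byte 4: (d6 ⊕ 4f) ⊕ 6e = 99 ⊕ 6e = f7
byte 5: (55 ⊕ 14) ⊕ 20 = 41 ⊕ 20 = 61
byte 6: (bb ⊕ 1a) ⊕ 47 = a1 ⊕ 47 = e6
byte 7: (7d ⊕ 4b) ⊕ 45 = 36 ⊕ 45 = 73
byte 8: (4f ⊕ f7) ⊕ 54 = b8 ⊕ 54 = ec
byte 9: (d4 ⊕ 98) ⊕ 20 = 4c ⊕ 20 = 6c
byte 10: (d9 ⊕ 7e) ⊕ 2f = a7 ⊕ 2f = 88
byte 11: (cd ⊕ 90) ⊕ 20 = 5d ⊕ 20 = 7d
byte 12: (85 ⊕ fd) ⊕ 74 = 78 ⊕ 74 = 0c
byte 13: (0e ⊕ ab) ⊕ 68 = a5 ⊕ 68 = cd
byte 14: (43 ⊕ 76) ⊕ 65 = 35 ⊕ 65 = 50
byte 15: (20 ⊕ d1) ⊕ 20 = f1 ⊕ 20 = d1

93252811f761e673ec6c887d0ccd50d1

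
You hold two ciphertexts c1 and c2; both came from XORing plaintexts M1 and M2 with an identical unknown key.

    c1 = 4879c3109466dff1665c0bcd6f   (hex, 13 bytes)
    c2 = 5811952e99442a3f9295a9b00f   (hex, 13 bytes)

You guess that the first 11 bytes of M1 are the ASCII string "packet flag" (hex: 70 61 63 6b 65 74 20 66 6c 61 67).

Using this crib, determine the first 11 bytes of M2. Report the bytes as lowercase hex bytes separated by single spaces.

First, c1 ⊕ c2 = (M1 ⊕ K) ⊕ (M2 ⊕ K) = M1 ⊕ M2, so the key drops out. Then M2 = (M1 ⊕ M2) ⊕ M1 over the first 11 bytes.
byte 0: (48 xor 58) xor 70 = 10 xor 70 = 60
byte 1: (79 xor 11) xor 61 = 68 xor 61 = 09
byte 2: (c3 xor 95) xor 63 = 56 xor 63 = 35
byte 3: (10 xor 2e) xor 6b = 3e xor 6b = 55
byte 4: (94 xor 99) xor 65 = 0d xor 65 = 68
byte 5: (66 xor 44) xor 74 = 22 xor 74 = 56
byte 6: (df xor 2a) xor 20 = f5 xor 20 = d5
byte 7: (f1 xor 3f) xor 66 = ce xor 66 = a8
byte 8: (66 xor 92) xor 6c = f4 xor 6c = 98
byte 9: (5c xor 95) xor 61 = c9 xor 61 = a8
byte 10: (0b xor a9) xor 67 = a2 xor 67 = c5

60 09 35 55 68 56 d5 a8 98 a8 c5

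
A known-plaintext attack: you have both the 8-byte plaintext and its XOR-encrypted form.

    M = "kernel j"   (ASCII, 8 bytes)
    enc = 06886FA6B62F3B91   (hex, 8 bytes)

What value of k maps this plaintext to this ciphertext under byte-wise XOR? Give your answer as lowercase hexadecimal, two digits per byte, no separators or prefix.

Since enc = M ⊕ k, XORing both sides with M gives k = M ⊕ enc.
byte 0: 6b XOR 06 = 6d
byte 1: 65 XOR 88 = ed
byte 2: 72 XOR 6f = 1d
byte 3: 6e XOR a6 = c8
byte 4: 65 XOR b6 = d3
byte 5: 6c XOR 2f = 43
byte 6: 20 XOR 3b = 1b
byte 7: 6a XOR 91 = fb

6ded1dc8d3431bfb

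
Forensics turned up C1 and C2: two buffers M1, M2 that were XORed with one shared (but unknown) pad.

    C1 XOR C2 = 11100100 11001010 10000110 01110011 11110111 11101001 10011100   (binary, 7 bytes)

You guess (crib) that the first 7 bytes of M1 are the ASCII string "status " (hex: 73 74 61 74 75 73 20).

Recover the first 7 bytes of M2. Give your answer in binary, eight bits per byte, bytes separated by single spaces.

Since C1 ⊕ C2 = M1 ⊕ M2, XORing with the guessed M1 bytes yields the corresponding M2 bytes: M2 = (C1 ⊕ C2) ⊕ M1.
byte 0: 11100100 ⊕ 01110011 = 10010111
byte 1: 11001010 ⊕ 01110100 = 10111110
byte 2: 10000110 ⊕ 01100001 = 11100111
byte 3: 01110011 ⊕ 01110100 = 00000111
byte 4: 11110111 ⊕ 01110101 = 10000010
byte 5: 11101001 ⊕ 01110011 = 10011010
byte 6: 10011100 ⊕ 00100000 = 10111100

10010111 10111110 11100111 00000111 10000010 10011010 10111100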